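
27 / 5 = 5.40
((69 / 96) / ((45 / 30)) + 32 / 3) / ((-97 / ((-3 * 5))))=2675 / 1552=1.72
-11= -11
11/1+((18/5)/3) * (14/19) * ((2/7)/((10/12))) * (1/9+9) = 6537/475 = 13.76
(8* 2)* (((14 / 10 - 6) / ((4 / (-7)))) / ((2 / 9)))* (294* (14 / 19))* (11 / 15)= 43736616 / 475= 92077.09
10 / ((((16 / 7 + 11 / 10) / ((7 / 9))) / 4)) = 19600 / 2133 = 9.19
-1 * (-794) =794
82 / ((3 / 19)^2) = 29602 / 9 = 3289.11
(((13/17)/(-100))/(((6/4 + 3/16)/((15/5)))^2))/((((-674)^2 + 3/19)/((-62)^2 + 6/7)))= -425456512/2079914745825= -0.00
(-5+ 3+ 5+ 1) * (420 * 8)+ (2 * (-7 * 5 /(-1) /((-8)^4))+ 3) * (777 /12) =111700841 /8192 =13635.36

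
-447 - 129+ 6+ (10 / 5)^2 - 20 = -586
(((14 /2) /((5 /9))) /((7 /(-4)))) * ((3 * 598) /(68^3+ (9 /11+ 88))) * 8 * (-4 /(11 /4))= 9216 /19285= 0.48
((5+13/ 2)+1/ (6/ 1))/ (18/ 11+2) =77/ 24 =3.21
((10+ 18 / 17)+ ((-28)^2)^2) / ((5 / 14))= 29258152 / 17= 1721067.76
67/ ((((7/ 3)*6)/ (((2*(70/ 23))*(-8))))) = -5360/ 23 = -233.04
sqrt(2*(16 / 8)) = 2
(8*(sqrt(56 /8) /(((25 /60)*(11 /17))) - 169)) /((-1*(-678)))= -676 /339 + 272*sqrt(7) /6215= -1.88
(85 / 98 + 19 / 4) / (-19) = -1101 / 3724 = -0.30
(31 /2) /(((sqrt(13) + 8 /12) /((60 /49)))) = -5580 /5537 + 8370*sqrt(13) /5537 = 4.44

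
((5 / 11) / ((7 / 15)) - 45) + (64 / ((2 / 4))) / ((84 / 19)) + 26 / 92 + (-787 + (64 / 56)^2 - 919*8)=-606398129 / 74382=-8152.48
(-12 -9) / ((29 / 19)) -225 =-6924 / 29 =-238.76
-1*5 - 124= -129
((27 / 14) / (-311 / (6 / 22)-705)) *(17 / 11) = -1377 / 852544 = -0.00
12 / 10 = 6 / 5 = 1.20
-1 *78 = -78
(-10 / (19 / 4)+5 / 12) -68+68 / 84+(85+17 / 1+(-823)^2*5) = 5405138281 / 1596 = 3386678.12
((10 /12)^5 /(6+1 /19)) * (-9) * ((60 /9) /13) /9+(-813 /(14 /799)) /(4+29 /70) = -1887887821985 /179608104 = -10511.15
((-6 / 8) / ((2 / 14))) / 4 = -21 / 16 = -1.31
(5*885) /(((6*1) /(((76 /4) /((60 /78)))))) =18216.25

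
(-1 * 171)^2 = 29241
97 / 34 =2.85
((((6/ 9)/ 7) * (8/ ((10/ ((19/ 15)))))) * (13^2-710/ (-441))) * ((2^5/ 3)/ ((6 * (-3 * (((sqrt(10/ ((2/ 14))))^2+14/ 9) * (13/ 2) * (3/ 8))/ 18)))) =-1463849984/ 1453745475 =-1.01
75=75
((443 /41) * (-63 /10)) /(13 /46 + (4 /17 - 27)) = 1212491 /471705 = 2.57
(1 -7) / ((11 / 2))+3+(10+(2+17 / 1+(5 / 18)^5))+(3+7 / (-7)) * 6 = 891910471 / 20785248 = 42.91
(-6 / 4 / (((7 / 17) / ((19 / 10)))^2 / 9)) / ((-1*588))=938961 / 1920800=0.49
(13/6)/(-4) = -13/24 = -0.54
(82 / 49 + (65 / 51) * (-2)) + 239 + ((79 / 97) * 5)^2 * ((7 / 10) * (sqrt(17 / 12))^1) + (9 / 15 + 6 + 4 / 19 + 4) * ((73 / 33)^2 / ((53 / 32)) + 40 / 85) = 218435 * sqrt(51) / 112908 + 1256739007441 / 4567434795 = 288.97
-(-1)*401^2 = 160801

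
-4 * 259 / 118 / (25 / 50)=-1036 / 59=-17.56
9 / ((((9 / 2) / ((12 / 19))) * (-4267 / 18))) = -432 / 81073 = -0.01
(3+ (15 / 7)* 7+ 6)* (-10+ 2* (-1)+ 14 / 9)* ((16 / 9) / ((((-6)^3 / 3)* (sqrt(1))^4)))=1504 / 243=6.19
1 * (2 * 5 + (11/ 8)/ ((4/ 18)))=259/ 16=16.19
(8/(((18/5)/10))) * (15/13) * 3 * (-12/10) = -1200/13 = -92.31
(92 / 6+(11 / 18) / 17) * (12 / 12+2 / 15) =4703 / 270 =17.42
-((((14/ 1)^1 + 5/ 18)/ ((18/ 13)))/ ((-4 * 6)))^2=-11162281/ 60466176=-0.18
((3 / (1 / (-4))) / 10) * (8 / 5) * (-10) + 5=121 / 5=24.20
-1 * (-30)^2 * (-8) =7200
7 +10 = 17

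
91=91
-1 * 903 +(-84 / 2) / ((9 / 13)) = -2891 / 3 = -963.67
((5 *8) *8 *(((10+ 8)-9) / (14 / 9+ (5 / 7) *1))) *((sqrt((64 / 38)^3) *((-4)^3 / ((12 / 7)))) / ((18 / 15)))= -722534400 *sqrt(38) / 51623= -86279.39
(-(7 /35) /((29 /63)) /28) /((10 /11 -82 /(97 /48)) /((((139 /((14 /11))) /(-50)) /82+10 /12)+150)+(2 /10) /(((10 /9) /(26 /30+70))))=-692720754275 /557710761854278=-0.00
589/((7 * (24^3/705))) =138415/32256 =4.29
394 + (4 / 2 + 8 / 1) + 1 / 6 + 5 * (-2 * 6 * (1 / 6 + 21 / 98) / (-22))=187205 / 462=405.21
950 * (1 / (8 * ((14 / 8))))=475 / 7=67.86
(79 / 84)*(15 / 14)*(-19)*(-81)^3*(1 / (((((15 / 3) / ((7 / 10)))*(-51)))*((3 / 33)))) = -307234.68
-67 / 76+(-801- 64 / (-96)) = -182677 / 228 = -801.21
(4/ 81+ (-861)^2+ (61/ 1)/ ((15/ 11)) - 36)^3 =407412495072409679.71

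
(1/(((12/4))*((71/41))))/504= 41/107352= 0.00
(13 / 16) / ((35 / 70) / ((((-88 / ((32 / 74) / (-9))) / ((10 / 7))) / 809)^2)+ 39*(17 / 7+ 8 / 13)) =8546991453 / 1250894321168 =0.01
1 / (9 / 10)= 10 / 9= 1.11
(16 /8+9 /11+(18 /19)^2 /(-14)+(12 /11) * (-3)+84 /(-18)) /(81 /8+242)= -3459272 /168199647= -0.02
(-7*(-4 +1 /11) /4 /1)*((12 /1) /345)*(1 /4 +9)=11137 /5060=2.20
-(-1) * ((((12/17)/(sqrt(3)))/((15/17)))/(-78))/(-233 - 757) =sqrt(3)/289575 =0.00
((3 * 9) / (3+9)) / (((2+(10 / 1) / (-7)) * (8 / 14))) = 441 / 64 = 6.89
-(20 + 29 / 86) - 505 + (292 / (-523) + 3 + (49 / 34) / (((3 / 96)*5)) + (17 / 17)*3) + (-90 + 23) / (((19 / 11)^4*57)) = -14506500576761711 / 28399345109610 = -510.80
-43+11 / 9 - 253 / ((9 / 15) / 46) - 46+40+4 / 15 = -874988 / 45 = -19444.18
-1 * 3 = -3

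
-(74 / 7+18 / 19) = -1532 / 133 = -11.52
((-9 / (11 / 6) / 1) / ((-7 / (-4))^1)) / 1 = -216 / 77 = -2.81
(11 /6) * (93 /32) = 5.33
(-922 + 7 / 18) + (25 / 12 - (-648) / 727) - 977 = -49612597 / 26172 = -1895.64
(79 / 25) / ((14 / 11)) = 869 / 350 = 2.48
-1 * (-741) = 741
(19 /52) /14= 0.03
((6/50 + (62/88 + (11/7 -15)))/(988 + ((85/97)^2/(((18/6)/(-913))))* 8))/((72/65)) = 11870987167/919680263040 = 0.01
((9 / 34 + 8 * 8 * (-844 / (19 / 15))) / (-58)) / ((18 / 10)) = 45913315 / 112404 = 408.47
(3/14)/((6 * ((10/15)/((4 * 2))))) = 3/7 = 0.43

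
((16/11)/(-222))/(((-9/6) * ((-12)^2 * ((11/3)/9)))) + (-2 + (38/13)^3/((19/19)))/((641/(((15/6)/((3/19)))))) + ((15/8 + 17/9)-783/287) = 208879336391785/130283547049656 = 1.60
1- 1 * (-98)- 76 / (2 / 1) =61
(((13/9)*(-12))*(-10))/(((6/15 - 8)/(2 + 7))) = -3900/19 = -205.26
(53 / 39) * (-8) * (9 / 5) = -1272 / 65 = -19.57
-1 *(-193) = 193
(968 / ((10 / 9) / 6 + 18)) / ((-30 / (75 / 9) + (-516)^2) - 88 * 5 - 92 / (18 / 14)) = 588060 / 2935771979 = 0.00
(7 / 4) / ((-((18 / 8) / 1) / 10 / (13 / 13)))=-70 / 9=-7.78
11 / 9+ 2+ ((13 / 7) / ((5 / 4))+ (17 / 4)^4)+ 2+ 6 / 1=27333883 / 80640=338.96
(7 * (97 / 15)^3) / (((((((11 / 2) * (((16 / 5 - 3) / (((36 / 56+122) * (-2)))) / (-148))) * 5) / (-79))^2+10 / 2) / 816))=2801304648014090131708928 / 9067774716611830125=308929.67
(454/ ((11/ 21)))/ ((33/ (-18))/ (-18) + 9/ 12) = 257418/ 253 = 1017.46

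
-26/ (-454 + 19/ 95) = 130/ 2269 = 0.06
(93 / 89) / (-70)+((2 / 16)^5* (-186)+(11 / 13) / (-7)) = -0.14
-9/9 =-1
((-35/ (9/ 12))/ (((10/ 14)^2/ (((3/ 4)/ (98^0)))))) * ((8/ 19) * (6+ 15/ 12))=-19894/ 95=-209.41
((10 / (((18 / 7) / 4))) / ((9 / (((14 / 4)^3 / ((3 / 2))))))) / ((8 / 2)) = 12005 / 972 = 12.35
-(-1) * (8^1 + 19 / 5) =59 / 5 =11.80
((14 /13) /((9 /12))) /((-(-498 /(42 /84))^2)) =-7 /4836078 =-0.00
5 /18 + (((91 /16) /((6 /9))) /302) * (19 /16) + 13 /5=20257223 /6958080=2.91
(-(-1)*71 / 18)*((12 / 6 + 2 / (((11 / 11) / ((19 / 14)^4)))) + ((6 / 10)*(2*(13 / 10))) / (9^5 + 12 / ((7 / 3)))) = 41270254060663 / 1191027574800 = 34.65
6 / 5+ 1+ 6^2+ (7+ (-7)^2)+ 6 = 501 / 5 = 100.20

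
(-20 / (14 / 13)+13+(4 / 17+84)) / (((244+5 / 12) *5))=112332 / 1745135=0.06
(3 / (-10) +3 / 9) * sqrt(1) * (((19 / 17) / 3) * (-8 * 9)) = -76 / 85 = -0.89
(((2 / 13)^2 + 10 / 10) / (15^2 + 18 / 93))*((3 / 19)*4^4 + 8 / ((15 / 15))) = 0.22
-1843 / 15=-122.87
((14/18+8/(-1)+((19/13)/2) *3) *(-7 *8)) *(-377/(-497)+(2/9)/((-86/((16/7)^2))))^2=4737395413463812/30298324264299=156.36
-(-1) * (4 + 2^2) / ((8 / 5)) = 5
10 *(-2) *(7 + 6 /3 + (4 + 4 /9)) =-2420 /9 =-268.89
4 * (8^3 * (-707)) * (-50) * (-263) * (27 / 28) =-18360345600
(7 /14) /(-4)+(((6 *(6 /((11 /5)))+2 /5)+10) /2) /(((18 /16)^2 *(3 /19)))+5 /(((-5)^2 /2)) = 7189211 /106920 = 67.24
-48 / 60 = -4 / 5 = -0.80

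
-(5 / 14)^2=-25 / 196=-0.13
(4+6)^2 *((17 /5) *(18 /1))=6120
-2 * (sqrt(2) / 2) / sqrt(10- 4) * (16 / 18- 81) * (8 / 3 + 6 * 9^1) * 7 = 857990 * sqrt(3) / 81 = 18346.69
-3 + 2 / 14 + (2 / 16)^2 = -1273 / 448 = -2.84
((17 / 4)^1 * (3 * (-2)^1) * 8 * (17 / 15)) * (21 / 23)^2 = -509796 / 2645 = -192.74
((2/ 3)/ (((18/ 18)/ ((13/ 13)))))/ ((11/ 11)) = 2/ 3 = 0.67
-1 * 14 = -14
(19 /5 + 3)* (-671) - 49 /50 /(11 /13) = -2510177 /550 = -4563.96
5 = 5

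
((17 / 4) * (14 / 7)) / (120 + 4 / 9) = 153 / 2168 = 0.07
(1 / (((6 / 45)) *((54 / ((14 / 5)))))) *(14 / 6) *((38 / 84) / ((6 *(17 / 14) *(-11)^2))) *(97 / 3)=90307 / 5998212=0.02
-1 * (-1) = 1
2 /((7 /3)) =6 /7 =0.86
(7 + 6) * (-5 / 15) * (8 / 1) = -104 / 3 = -34.67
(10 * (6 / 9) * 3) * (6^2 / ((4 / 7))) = 1260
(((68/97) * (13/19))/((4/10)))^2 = 4884100/3396649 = 1.44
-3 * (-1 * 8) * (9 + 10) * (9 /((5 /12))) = 49248 /5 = 9849.60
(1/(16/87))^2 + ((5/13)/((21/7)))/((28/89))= 29.97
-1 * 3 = -3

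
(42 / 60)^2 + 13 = 1349 / 100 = 13.49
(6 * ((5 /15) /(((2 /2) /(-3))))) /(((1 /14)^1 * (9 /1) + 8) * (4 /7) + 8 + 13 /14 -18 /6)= -196 /355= -0.55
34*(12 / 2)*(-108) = -22032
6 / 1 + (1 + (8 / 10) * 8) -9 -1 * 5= -3 / 5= -0.60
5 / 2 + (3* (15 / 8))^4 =4110865 / 4096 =1003.63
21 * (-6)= -126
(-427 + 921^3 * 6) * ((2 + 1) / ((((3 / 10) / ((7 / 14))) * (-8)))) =-23436896695 / 8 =-2929612086.88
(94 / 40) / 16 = 47 / 320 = 0.15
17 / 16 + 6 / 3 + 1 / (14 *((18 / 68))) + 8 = 11.33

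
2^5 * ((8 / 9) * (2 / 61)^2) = 1024 / 33489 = 0.03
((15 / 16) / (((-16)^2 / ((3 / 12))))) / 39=5 / 212992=0.00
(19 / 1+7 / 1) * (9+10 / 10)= 260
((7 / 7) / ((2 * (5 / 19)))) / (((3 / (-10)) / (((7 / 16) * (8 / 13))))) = -133 / 78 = -1.71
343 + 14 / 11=3787 / 11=344.27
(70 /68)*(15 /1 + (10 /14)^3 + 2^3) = 20035 /833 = 24.05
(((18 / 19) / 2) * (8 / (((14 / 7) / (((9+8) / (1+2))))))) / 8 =51 / 38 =1.34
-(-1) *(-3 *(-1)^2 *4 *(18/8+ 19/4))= -84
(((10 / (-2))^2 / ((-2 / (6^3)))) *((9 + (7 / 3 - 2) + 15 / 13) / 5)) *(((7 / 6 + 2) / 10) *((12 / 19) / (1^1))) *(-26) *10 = 294480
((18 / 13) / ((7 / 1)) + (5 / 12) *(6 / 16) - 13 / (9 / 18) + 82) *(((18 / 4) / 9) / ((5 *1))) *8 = 164103 / 3640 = 45.08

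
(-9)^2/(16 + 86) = 27/34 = 0.79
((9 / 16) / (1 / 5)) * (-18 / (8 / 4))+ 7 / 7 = -389 / 16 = -24.31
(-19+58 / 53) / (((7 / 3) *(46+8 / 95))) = -270465 / 1624238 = -0.17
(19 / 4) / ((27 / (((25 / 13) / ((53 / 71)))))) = 33725 / 74412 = 0.45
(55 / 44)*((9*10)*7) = 1575 / 2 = 787.50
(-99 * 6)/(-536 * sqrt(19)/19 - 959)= 1202586/1909627 - 35376 * sqrt(19)/1909627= 0.55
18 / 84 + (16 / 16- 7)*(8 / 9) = -215 / 42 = -5.12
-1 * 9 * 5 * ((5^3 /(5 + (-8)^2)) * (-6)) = 11250 /23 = 489.13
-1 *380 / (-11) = 380 / 11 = 34.55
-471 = -471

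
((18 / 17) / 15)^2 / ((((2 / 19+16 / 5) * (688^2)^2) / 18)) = 1539 / 12707533436764160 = 0.00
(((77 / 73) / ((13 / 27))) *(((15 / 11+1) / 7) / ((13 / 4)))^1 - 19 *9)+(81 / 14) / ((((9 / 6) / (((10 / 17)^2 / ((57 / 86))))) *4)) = -6210852381 / 36476713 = -170.27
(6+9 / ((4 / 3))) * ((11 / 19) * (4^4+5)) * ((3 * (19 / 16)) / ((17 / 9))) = 232551 / 64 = 3633.61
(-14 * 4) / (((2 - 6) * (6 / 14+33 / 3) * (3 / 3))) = 49 / 40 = 1.22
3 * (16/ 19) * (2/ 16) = 6/ 19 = 0.32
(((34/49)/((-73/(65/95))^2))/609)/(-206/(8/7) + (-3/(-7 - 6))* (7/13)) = -3884296/6990186579116685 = -0.00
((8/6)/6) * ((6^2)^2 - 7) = 2578/9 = 286.44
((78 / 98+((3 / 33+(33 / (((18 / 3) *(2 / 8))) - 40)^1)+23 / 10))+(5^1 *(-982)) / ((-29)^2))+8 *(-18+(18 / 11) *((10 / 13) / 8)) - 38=-11867845359 / 58928870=-201.39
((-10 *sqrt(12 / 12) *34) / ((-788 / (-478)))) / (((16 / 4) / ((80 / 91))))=-45.33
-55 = -55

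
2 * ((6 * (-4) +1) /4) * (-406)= 4669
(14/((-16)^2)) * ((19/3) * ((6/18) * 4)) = 0.46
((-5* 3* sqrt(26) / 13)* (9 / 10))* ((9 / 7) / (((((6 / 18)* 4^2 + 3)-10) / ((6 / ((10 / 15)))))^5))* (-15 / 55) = -10460353203* sqrt(26) / 6256250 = -8525.48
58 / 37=1.57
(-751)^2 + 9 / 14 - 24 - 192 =7892999 / 14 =563785.64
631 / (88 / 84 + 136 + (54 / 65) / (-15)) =4306575 / 934972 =4.61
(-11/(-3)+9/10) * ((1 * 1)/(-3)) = -137/90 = -1.52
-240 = -240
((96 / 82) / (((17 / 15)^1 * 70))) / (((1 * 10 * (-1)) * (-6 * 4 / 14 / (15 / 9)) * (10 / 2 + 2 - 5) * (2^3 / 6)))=3 / 5576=0.00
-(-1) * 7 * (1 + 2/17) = 7.82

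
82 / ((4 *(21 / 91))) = 533 / 6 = 88.83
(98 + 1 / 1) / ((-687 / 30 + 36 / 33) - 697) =-10890 / 79069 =-0.14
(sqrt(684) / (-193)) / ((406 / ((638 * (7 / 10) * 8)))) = -264 * sqrt(19) / 965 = -1.19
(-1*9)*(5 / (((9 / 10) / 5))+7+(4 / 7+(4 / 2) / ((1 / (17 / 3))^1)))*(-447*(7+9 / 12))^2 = -564720376509 / 112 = -5042146218.83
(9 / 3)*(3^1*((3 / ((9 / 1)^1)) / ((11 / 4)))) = 12 / 11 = 1.09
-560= -560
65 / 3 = 21.67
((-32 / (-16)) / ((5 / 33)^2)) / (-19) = -2178 / 475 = -4.59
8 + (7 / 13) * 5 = 139 / 13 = 10.69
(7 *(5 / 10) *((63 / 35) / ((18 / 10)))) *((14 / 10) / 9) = 49 / 90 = 0.54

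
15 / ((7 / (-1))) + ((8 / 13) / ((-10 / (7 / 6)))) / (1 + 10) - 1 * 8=-152393 / 15015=-10.15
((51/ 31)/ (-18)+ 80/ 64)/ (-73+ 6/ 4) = -0.02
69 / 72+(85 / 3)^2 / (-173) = -45863 / 12456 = -3.68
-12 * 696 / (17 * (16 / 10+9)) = -41760 / 901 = -46.35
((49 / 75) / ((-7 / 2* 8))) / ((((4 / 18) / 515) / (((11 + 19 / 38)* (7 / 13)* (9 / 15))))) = -1044729 / 5200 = -200.91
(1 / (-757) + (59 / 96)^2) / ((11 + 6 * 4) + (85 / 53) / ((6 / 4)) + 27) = 139172753 / 23320154112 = 0.01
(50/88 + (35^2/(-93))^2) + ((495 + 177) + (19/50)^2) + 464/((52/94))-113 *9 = 516354963863/773004375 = 667.98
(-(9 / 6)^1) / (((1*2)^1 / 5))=-15 / 4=-3.75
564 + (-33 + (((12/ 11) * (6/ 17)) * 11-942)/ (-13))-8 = 131525/ 221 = 595.14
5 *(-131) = -655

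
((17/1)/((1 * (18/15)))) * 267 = 7565/2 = 3782.50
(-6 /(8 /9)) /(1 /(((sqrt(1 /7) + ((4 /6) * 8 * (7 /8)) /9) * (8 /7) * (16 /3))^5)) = -249820535163191296 /15193211036787 - 171328315611676672 * sqrt(7) /27572864474169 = -32882.70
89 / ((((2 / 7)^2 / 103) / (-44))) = -4941013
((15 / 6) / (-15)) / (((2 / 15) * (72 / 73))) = -365 / 288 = -1.27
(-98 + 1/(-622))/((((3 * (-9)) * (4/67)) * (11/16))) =907582/10263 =88.43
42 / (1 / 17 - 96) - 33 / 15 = -3073 / 1165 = -2.64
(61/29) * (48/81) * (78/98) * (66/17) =279136/72471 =3.85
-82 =-82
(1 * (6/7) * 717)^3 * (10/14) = 165801731.80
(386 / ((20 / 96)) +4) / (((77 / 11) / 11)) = 102124 / 35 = 2917.83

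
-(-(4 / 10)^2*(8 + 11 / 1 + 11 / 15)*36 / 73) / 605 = 14208 / 5520625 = 0.00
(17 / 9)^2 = 289 / 81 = 3.57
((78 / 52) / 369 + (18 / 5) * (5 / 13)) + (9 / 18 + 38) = 63782 / 1599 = 39.89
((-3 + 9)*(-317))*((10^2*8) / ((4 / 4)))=-1521600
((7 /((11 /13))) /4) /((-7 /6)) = -39 /22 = -1.77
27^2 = 729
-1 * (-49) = 49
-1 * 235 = -235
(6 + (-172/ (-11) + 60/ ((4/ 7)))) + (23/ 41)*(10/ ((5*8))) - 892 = -1380463/ 1804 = -765.22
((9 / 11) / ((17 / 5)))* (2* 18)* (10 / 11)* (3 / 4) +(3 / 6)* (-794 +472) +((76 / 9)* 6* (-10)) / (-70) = -6386903 / 43197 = -147.86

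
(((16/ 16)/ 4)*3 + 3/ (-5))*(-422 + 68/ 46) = -7254/ 115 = -63.08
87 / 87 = 1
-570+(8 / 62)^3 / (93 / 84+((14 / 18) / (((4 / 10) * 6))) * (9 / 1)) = -2869764342 / 5034679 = -570.00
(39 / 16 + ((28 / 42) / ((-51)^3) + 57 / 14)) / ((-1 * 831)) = -290107513 / 37038281616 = -0.01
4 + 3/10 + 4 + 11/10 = 47/5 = 9.40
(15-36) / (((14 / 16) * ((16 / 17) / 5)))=-255 / 2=-127.50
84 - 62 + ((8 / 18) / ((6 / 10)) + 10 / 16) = 5047 / 216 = 23.37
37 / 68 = 0.54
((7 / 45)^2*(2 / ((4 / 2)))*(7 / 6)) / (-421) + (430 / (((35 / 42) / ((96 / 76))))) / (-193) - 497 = -9385703035231 / 18757255050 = -500.38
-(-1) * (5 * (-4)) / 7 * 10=-200 / 7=-28.57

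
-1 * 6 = -6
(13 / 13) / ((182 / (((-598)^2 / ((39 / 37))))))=39146 / 21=1864.10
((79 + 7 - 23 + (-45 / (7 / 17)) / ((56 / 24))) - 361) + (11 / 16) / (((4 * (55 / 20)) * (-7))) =-270359 / 784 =-344.85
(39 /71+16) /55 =235 /781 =0.30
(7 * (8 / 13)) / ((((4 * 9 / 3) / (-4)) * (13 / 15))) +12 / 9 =-164 / 507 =-0.32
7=7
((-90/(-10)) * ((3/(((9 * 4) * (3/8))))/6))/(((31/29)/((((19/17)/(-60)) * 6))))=-551/15810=-0.03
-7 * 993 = -6951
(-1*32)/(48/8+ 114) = -4/15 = -0.27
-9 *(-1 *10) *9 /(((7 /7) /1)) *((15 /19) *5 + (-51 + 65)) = 276210 /19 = 14537.37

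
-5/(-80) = 1/16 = 0.06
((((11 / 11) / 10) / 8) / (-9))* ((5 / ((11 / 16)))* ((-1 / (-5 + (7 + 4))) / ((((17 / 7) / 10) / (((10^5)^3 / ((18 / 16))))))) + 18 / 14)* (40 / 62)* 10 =783999999999999772795 / 19721394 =39753782110940.02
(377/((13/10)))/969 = 290/969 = 0.30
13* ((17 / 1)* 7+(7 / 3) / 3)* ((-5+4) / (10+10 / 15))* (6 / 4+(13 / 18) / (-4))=-665665 / 3456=-192.61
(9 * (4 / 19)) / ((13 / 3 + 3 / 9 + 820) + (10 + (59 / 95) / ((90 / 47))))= 16200 / 7139173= 0.00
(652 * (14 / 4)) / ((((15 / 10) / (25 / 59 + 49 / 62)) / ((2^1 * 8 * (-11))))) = -1783647712 / 5487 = -325067.93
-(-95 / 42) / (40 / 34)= 323 / 168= 1.92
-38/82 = -19/41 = -0.46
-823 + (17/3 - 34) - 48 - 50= -2848/3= -949.33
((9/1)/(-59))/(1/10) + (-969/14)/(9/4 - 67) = -48828/106967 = -0.46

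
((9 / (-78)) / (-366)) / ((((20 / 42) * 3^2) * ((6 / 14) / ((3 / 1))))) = 0.00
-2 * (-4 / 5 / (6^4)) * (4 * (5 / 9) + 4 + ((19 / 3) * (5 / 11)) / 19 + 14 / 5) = 4541 / 400950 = 0.01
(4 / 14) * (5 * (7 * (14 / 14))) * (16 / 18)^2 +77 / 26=22877 / 2106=10.86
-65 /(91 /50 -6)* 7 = 22750 /209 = 108.85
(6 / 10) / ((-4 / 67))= -201 / 20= -10.05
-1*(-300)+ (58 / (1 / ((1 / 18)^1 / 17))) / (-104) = 4773571 / 15912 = 300.00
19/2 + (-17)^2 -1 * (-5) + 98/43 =26297/86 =305.78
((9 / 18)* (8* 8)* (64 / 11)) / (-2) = -1024 / 11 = -93.09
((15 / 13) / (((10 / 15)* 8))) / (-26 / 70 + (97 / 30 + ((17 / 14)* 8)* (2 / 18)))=14175 / 258232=0.05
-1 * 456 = -456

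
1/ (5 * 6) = 1/ 30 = 0.03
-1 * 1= -1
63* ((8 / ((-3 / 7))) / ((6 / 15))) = -2940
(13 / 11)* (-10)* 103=-13390 / 11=-1217.27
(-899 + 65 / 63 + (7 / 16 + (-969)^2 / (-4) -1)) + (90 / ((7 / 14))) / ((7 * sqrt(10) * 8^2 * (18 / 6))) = -237523891 / 1008 + 3 * sqrt(10) / 224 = -235638.74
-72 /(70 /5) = -5.14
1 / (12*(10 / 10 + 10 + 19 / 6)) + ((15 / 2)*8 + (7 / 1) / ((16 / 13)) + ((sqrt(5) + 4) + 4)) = sqrt(5) + 100223 / 1360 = 75.93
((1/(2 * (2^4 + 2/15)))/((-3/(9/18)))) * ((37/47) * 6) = -555/22748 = -0.02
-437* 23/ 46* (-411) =179607/ 2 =89803.50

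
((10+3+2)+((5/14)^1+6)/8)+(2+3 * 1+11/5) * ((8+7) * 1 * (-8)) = -94999/112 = -848.21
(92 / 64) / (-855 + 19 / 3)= -0.00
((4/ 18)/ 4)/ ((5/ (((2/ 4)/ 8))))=0.00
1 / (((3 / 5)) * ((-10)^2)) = 1 / 60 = 0.02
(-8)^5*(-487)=15958016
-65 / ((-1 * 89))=65 / 89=0.73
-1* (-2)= 2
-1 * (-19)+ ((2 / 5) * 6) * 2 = 119 / 5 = 23.80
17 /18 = 0.94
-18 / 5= -3.60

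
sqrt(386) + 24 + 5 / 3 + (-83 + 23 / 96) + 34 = -739 / 32 + sqrt(386) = -3.45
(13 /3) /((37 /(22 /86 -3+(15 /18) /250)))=-459641 /1431900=-0.32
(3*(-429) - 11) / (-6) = 649 / 3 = 216.33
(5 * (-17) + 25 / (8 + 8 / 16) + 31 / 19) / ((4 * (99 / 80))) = -519560 / 31977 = -16.25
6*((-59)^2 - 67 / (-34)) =355263 / 17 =20897.82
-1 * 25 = -25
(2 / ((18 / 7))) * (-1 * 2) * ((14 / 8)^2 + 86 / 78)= -18193 / 2808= -6.48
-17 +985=968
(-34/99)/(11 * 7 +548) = -34/61875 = -0.00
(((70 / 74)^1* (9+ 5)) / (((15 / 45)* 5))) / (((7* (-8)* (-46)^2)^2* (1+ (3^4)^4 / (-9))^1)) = -0.00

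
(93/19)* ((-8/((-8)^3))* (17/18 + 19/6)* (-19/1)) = -1147/192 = -5.97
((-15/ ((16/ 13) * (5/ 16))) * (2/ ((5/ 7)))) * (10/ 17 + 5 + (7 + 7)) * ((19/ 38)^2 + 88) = -32090877/ 170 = -188769.86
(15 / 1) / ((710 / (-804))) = -1206 / 71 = -16.99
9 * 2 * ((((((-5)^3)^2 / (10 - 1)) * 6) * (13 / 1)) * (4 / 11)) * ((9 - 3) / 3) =19500000 / 11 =1772727.27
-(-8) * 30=240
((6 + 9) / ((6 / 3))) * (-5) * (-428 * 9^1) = 144450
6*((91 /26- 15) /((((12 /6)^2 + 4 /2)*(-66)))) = 23 /132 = 0.17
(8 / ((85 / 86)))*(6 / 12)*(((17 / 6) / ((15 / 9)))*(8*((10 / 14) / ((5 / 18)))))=24768 / 175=141.53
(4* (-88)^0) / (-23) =-4 / 23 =-0.17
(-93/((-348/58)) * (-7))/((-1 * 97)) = 217/194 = 1.12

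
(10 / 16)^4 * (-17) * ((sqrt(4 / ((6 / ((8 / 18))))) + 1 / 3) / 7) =-10625 * sqrt(6) / 129024-10625 / 86016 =-0.33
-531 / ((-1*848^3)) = 531 / 609800192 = 0.00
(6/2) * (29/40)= 87/40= 2.18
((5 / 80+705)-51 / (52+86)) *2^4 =259327 / 23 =11275.09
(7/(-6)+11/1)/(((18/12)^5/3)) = 944/243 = 3.88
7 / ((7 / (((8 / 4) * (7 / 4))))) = 7 / 2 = 3.50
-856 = -856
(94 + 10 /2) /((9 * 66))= 1 /6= 0.17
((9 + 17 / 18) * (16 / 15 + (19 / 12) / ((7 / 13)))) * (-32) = -133892 / 105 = -1275.16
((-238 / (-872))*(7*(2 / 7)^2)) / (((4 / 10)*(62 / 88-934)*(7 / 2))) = -748 / 6266519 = -0.00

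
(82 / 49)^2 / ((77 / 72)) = 484128 / 184877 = 2.62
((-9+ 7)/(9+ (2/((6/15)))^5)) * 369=-369/1567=-0.24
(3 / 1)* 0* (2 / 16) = 0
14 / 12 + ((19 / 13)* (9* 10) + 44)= 13783 / 78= 176.71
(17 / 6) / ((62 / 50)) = 425 / 186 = 2.28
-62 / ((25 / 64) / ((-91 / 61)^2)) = -353.23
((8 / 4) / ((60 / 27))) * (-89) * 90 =-7209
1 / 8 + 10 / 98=89 / 392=0.23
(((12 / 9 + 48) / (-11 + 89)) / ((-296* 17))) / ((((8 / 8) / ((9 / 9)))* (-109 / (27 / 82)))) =3 / 7901192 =0.00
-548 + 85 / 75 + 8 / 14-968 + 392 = -1122.30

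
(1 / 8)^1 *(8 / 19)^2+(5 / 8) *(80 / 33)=18314 / 11913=1.54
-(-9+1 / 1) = 8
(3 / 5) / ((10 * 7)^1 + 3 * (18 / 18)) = 3 / 365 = 0.01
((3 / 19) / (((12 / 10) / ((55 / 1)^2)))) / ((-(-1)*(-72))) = -15125 / 2736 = -5.53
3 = 3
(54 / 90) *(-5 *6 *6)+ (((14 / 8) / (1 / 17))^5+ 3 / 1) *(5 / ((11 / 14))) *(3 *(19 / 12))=15869251448191 / 22528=704423448.52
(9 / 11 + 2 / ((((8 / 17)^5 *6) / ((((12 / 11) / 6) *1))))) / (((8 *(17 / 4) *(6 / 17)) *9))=1862225 / 58392576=0.03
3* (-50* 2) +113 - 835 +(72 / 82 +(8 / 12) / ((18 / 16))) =-1129726 / 1107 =-1020.53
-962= -962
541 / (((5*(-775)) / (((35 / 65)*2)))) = -7574 / 50375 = -0.15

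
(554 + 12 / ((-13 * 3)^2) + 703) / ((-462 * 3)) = -637303 / 702702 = -0.91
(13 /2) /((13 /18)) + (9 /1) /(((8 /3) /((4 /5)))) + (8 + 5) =247 /10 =24.70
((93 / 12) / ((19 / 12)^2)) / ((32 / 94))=13113 / 1444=9.08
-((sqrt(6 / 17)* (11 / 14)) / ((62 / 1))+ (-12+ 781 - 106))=-663 - 11* sqrt(102) / 14756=-663.01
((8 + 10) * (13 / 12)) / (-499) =-39 / 998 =-0.04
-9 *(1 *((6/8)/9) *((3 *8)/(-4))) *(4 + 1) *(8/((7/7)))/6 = 30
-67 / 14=-4.79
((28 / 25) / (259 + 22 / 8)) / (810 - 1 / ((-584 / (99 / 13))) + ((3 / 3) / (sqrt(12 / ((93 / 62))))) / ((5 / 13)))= 0.00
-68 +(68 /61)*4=-63.54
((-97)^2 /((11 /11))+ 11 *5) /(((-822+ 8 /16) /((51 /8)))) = -120666 /1643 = -73.44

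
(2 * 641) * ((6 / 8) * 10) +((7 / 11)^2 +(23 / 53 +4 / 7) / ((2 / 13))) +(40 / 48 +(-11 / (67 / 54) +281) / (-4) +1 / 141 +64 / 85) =459265967567639 / 48062998060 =9555.50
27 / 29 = 0.93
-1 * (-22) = 22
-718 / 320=-359 / 160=-2.24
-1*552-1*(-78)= -474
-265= -265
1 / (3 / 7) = 7 / 3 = 2.33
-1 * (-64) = 64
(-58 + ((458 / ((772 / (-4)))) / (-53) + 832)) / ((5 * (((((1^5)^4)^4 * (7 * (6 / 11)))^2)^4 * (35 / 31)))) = 6576766906925743 / 2166584159060546400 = 0.00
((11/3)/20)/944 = 11/56640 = 0.00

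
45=45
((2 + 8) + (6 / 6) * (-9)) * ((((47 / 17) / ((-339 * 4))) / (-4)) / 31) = 47 / 2858448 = 0.00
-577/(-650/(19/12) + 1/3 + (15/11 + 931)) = -361779/327401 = -1.11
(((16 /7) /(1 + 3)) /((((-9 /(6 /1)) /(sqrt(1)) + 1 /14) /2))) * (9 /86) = -18 /215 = -0.08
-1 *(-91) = 91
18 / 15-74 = -364 / 5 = -72.80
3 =3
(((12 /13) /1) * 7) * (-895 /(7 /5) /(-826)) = 26850 /5369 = 5.00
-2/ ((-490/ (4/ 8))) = 0.00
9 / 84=3 / 28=0.11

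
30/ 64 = 15/ 32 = 0.47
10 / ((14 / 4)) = 2.86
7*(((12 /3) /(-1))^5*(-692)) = 4960256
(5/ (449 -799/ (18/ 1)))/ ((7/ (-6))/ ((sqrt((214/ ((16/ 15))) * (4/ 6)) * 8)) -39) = -1081641600/ 3413624478013 +15120 * sqrt(535)/ 3413624478013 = -0.00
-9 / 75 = -3 / 25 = -0.12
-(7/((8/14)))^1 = -49/4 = -12.25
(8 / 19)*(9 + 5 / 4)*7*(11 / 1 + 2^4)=15498 / 19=815.68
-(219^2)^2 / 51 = -766752507 / 17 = -45103088.65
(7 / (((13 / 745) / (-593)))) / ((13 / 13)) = -3092495 / 13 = -237884.23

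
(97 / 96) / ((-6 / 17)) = -1649 / 576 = -2.86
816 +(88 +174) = 1078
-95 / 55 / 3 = -19 / 33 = -0.58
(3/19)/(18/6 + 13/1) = 3/304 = 0.01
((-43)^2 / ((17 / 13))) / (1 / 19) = 456703 / 17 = 26864.88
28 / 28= 1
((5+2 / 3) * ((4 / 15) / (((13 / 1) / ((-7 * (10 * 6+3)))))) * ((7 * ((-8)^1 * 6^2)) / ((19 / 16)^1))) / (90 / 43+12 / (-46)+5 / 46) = 212589490176 / 4741165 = 44839.08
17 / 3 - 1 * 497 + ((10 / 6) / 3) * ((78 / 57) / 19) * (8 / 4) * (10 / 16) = -3192359 / 6498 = -491.28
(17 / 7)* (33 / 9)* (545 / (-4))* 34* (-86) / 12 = 74499865 / 252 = 295634.38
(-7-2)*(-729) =6561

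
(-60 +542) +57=539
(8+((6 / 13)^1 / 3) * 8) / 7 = 120 / 91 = 1.32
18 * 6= 108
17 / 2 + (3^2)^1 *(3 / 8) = 11.88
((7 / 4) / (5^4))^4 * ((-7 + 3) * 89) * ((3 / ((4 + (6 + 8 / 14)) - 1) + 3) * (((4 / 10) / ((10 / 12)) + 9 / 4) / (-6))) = 2158472589 / 65429687500000000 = 0.00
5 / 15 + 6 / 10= 14 / 15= 0.93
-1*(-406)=406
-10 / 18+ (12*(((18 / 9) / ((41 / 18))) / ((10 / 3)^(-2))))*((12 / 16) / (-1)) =-32605 / 369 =-88.36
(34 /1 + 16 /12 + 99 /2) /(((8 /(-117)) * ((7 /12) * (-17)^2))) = -7.36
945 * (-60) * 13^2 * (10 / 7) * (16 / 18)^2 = -10816000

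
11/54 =0.20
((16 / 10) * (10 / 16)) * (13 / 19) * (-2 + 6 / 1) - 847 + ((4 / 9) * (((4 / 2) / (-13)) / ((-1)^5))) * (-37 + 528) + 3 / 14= -810.48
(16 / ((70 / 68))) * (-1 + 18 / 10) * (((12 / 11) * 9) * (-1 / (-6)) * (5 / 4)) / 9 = 1088 / 385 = 2.83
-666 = -666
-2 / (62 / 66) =-66 / 31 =-2.13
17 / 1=17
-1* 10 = -10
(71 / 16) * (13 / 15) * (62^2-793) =938691 / 80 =11733.64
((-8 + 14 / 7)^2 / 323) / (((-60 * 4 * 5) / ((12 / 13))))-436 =-45769109 / 104975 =-436.00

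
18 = 18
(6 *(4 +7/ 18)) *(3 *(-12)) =-948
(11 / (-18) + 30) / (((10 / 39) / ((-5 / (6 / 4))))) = -6877 / 18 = -382.06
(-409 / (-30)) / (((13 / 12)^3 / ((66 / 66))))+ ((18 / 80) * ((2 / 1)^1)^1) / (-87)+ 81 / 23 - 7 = 7.24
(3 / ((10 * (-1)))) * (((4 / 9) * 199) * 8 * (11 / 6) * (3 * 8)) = -140096 / 15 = -9339.73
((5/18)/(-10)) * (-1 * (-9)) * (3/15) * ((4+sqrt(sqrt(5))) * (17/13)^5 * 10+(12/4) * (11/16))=-10.61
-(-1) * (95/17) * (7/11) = 665/187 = 3.56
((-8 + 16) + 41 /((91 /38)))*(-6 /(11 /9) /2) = -61722 /1001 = -61.66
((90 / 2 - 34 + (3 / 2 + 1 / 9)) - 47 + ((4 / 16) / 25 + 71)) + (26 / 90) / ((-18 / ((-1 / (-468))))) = 5339353 / 145800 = 36.62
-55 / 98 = -0.56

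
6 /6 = 1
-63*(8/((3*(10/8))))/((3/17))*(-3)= 11424/5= 2284.80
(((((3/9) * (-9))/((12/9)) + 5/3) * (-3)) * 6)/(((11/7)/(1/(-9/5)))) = -245/66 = -3.71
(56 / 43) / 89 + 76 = 290908 / 3827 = 76.01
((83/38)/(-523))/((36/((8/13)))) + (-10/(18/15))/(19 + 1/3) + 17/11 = 826576265/741757302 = 1.11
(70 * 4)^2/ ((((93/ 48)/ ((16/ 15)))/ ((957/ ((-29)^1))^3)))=-48084664320/ 31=-1551118203.87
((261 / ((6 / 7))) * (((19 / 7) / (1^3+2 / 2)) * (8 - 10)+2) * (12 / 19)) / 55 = -522 / 209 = -2.50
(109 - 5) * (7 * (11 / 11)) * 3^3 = 19656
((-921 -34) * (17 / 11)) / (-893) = 16235 / 9823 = 1.65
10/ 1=10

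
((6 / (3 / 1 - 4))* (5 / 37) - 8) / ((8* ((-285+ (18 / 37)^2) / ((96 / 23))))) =48248 / 2988781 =0.02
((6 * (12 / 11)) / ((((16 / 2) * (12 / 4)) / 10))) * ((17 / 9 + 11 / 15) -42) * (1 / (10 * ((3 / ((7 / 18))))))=-6202 / 4455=-1.39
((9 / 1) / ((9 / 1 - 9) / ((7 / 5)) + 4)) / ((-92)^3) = -9 / 3114752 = -0.00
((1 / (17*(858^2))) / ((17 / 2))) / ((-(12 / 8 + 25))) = -1 / 2818955997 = -0.00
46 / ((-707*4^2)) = -23 / 5656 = -0.00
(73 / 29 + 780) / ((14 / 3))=68079 / 406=167.68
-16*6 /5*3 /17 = -288 /85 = -3.39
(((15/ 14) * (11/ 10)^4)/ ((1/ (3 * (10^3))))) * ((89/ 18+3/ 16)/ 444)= 10819699/ 198912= 54.39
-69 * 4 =-276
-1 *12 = -12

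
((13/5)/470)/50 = 13/117500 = 0.00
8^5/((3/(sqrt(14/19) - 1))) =-32768/3 +32768* sqrt(266)/57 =-1546.70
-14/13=-1.08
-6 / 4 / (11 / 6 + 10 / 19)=-171 / 269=-0.64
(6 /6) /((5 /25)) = 5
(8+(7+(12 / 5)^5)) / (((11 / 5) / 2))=591414 / 6875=86.02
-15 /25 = -3 /5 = -0.60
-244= -244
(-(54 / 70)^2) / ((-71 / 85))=12393 / 17395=0.71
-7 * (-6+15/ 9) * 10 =303.33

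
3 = 3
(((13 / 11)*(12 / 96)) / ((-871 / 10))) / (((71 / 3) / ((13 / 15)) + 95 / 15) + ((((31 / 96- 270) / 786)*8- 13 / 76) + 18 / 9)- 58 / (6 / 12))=2912130 / 142982207533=0.00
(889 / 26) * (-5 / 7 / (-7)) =635 / 182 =3.49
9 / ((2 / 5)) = 45 / 2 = 22.50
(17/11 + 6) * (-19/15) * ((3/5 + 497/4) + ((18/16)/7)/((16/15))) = -883124731/739200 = -1194.70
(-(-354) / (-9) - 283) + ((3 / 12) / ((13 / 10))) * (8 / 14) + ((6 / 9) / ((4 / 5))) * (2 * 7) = -84782 / 273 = -310.56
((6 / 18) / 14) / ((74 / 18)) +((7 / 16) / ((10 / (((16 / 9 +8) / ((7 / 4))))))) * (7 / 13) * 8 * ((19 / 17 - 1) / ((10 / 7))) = 2382791 / 25757550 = 0.09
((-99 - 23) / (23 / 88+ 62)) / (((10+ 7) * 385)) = -976 / 3260005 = -0.00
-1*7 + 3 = -4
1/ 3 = 0.33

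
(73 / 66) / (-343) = -0.00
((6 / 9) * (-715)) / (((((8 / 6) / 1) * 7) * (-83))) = 715 / 1162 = 0.62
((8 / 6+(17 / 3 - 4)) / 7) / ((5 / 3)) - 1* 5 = -166 / 35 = -4.74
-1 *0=0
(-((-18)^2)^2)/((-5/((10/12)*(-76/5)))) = -1329696/5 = -265939.20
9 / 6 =3 / 2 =1.50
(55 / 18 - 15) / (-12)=1.00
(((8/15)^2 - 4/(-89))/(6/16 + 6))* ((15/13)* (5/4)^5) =60625/333216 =0.18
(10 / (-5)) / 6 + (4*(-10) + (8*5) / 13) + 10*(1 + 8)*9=30137 / 39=772.74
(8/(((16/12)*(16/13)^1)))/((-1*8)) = -39/64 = -0.61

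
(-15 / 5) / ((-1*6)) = 1 / 2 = 0.50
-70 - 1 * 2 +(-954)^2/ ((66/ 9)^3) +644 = 7665947/ 2662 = 2879.77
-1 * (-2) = 2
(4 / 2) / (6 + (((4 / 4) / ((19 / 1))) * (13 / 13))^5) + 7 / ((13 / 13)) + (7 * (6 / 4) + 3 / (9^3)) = 128791821893 / 7220305170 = 17.84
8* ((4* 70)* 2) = 4480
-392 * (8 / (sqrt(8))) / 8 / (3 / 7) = -686 * sqrt(2) / 3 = -323.38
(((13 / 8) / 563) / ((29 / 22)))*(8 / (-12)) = -143 / 97962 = -0.00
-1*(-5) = 5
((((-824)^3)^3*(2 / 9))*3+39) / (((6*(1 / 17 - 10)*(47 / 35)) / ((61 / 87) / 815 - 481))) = -710743714427517968798734654414947158 / 1013757147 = -701098597953971286575535900.00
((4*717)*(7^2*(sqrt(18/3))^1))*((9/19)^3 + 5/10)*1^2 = 584402322*sqrt(6)/6859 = 208702.07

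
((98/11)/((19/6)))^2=345744/43681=7.92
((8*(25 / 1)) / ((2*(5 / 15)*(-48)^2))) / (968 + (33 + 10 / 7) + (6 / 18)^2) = 105 / 808448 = 0.00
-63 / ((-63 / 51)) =51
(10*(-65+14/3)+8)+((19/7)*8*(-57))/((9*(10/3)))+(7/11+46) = -681397/1155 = -589.95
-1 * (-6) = 6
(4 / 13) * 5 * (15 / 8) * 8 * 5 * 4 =461.54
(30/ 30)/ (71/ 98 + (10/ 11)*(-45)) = -0.02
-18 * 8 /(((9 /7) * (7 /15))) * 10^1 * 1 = -2400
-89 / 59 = -1.51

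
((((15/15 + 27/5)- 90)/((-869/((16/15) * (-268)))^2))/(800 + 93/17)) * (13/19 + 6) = -79394824192/1057542910875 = -0.08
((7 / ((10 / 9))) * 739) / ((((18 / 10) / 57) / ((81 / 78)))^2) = 6806866185 / 1352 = 5034664.34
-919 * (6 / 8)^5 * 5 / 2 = -1116585 / 2048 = -545.21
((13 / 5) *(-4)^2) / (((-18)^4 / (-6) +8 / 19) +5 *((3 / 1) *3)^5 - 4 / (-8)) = 7904 / 52772485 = 0.00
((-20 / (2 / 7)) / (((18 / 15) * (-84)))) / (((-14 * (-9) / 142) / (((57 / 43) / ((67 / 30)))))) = 168625 / 363006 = 0.46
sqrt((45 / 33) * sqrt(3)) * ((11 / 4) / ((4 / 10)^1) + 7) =111 * 3^(3 / 4) * sqrt(55) / 88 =21.32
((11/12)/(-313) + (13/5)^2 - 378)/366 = -34859711/34367400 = -1.01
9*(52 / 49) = 468 / 49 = 9.55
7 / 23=0.30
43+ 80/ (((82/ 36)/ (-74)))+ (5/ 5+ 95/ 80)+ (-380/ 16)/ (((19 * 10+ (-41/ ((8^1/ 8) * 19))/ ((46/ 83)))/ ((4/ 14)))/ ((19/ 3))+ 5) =-6001263366629/ 2349698192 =-2554.06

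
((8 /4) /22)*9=0.82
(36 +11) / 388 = 47 / 388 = 0.12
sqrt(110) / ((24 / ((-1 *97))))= -97 *sqrt(110) / 24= -42.39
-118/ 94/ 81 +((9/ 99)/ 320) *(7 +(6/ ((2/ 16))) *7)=1098121/ 13400640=0.08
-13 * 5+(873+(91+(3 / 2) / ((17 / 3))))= 30575 / 34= 899.26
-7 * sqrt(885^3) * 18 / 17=-195135.61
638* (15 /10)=957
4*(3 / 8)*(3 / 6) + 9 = 39 / 4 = 9.75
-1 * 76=-76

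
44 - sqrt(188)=44 - 2 * sqrt(47)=30.29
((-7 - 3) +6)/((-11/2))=0.73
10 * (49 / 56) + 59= 271 / 4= 67.75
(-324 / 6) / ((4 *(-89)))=27 / 178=0.15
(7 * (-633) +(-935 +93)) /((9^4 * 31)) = -5273 /203391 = -0.03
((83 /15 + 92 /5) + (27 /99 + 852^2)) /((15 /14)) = 1676894156 /2475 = 677532.99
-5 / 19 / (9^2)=-5 / 1539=-0.00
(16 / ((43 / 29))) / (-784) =-29 / 2107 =-0.01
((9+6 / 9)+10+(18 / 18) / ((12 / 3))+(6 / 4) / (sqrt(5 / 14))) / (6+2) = 2.80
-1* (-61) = 61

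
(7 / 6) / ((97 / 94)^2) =1.10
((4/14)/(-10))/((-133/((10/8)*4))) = 1/931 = 0.00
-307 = -307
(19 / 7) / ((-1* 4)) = -19 / 28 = -0.68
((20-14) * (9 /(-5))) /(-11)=54 /55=0.98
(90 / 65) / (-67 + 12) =-18 / 715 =-0.03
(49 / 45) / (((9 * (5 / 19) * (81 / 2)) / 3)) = 1862 / 54675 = 0.03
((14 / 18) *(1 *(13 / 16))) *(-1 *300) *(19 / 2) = -43225 / 24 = -1801.04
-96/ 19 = -5.05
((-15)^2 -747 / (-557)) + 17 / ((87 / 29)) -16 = 360949 / 1671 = 216.01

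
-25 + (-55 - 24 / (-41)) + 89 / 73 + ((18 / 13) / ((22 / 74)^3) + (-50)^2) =128149000405 / 51787879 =2474.50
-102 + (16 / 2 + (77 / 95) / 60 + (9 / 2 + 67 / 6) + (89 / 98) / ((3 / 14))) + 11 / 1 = -838987 / 13300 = -63.08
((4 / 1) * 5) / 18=10 / 9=1.11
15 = 15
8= 8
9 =9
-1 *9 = -9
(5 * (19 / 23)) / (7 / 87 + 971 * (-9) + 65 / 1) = -8265 / 17356513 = -0.00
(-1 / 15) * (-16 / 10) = 8 / 75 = 0.11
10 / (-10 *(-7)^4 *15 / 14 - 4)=-10 / 25729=-0.00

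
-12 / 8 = -3 / 2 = -1.50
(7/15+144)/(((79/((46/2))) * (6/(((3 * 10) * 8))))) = 398728/237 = 1682.40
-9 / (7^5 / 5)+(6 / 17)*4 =402603 / 285719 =1.41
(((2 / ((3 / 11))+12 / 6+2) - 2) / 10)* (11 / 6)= 77 / 45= 1.71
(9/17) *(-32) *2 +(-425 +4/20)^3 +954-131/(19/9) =-3095003883177/40375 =-76656442.93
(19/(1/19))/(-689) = -0.52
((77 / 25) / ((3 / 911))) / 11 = 6377 / 75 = 85.03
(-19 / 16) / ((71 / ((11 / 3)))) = -209 / 3408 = -0.06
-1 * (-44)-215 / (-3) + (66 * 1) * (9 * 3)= 5693 / 3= 1897.67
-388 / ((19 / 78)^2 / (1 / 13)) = -181584 / 361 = -503.00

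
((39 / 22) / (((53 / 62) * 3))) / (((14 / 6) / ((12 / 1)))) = 14508 / 4081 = 3.56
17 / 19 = 0.89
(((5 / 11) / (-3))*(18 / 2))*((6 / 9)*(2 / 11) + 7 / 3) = -405 / 121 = -3.35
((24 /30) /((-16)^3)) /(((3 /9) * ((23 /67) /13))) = -2613 /117760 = -0.02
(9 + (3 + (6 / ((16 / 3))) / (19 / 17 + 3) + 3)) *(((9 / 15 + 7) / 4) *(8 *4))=928.61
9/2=4.50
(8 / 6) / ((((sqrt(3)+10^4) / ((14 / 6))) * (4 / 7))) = 490000 / 899999973 - 49 * sqrt(3) / 899999973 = 0.00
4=4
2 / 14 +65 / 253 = 708 / 1771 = 0.40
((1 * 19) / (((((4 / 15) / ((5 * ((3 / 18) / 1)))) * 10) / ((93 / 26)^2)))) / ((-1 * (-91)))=821655 / 984256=0.83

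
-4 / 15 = -0.27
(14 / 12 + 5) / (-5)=-37 / 30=-1.23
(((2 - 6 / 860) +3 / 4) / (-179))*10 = -2359 / 15394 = -0.15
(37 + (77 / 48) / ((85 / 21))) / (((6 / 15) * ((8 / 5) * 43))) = 254295 / 187136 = 1.36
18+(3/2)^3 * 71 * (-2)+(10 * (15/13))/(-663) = -5300885/11492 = -461.27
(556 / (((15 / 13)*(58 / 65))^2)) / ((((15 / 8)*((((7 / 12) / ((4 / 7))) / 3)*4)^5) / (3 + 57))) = 853509151752192 / 237561684409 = 3592.79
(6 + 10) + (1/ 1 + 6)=23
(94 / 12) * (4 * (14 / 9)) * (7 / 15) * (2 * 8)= 147392 / 405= 363.93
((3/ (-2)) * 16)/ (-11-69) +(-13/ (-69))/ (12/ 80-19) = 5803/ 20010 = 0.29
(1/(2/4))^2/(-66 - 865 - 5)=-1/234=-0.00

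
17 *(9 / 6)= 51 / 2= 25.50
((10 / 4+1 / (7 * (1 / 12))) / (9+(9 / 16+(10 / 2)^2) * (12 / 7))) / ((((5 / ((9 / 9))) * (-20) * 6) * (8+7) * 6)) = -59 / 39933000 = -0.00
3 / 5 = 0.60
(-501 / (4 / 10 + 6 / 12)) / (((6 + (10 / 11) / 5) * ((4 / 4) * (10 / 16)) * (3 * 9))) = -7348 / 1377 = -5.34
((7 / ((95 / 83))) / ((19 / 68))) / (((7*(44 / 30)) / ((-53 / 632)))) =-224349 / 1254836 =-0.18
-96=-96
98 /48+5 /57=971 /456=2.13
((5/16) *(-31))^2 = 24025/256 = 93.85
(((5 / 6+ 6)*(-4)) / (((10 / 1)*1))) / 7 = -0.39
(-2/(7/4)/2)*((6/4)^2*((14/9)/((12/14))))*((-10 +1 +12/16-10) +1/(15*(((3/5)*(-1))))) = 4627/108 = 42.84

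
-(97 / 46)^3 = -912673 / 97336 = -9.38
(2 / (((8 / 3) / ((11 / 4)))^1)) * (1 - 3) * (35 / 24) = -385 / 64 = -6.02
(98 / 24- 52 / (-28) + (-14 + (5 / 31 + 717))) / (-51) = -1846501 / 132804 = -13.90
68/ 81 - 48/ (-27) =212/ 81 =2.62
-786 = -786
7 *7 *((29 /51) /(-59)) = -1421 /3009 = -0.47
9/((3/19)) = 57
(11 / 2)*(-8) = -44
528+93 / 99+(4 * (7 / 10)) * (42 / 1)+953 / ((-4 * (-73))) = 31307513 / 48180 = 649.80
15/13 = 1.15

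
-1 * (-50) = 50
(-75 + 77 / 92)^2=46553329 / 8464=5500.16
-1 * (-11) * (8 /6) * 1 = 44 /3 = 14.67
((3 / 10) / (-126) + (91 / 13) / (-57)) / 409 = -333 / 1087940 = -0.00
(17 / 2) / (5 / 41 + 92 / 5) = 3485 / 7594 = 0.46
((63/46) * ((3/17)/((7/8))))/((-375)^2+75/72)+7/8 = 9237464161/10557078200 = 0.88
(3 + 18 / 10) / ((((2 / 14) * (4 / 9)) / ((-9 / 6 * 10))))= -1134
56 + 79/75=4279/75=57.05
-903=-903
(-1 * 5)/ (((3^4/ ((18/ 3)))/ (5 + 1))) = -20/ 9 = -2.22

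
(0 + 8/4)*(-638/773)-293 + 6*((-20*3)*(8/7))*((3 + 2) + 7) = -28309235/5411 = -5231.79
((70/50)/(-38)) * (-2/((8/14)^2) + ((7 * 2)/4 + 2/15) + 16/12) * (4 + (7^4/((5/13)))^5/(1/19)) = 182567197228010154814049397/23750000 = 7687039883284638097.43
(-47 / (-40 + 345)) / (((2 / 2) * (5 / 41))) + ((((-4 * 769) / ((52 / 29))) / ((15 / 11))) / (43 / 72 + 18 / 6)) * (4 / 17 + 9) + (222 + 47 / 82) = -21533463873601 / 7157736950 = -3008.42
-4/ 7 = -0.57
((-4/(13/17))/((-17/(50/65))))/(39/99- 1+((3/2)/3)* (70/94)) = -24816/24505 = -1.01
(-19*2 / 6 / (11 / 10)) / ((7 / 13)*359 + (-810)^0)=-1235 / 41679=-0.03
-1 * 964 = -964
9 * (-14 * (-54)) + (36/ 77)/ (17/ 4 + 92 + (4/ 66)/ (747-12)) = 63537042492/ 9338183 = 6804.00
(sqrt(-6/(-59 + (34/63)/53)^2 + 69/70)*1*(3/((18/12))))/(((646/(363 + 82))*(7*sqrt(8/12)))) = 267*sqrt(31176149553745)/6234793418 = 0.24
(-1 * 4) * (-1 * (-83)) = -332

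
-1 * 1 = -1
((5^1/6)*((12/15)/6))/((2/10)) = 5/9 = 0.56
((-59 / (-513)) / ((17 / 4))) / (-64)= -59 / 139536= -0.00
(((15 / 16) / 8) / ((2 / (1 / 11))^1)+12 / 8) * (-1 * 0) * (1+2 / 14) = 0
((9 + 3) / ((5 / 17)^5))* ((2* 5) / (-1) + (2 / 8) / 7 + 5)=-592080369 / 21875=-27066.53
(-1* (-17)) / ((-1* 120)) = -17 / 120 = -0.14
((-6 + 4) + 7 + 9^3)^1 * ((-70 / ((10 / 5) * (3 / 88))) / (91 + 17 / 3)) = -7795.59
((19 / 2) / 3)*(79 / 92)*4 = 1501 / 138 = 10.88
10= 10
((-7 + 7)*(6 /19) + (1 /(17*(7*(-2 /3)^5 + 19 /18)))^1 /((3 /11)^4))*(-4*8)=-2811072 /1105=-2543.96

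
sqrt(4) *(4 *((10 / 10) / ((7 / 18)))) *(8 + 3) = 1584 / 7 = 226.29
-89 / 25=-3.56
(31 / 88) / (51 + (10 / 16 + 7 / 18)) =279 / 41195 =0.01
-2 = -2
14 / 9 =1.56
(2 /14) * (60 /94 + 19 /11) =1223 /3619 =0.34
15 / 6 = 5 / 2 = 2.50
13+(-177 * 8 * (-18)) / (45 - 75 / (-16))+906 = 379471 / 265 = 1431.97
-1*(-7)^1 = 7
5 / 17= 0.29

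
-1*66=-66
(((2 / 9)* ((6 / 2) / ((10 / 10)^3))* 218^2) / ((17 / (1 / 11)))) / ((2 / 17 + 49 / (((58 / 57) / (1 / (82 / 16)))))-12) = -56506036 / 829191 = -68.15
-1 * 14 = -14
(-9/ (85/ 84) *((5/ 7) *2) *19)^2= 16842816/ 289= 58279.64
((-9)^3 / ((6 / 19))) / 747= -3.09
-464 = -464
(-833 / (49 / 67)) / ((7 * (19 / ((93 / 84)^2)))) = -1094579 / 104272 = -10.50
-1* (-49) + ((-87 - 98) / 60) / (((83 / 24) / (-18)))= 5399 / 83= 65.05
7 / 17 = 0.41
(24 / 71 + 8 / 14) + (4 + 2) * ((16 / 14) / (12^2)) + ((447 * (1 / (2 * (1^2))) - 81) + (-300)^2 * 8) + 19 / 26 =13958554793 / 19383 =720144.19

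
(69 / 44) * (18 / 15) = 207 / 110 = 1.88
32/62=16/31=0.52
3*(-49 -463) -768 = -2304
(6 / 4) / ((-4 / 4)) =-3 / 2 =-1.50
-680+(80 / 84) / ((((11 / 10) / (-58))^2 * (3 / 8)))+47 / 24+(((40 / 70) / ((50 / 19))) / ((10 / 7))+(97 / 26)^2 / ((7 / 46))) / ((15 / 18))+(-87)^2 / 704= 335129198717077 / 51531480000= 6503.39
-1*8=-8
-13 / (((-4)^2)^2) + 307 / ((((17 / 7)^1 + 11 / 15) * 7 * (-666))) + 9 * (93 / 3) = 657860423 / 2358528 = 278.93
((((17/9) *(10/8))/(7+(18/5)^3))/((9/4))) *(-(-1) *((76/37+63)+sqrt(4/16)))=5726875/4466862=1.28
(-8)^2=64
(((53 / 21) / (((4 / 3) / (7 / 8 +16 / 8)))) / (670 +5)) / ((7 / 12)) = 0.01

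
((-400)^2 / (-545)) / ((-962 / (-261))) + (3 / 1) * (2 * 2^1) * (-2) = -5434296 / 52429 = -103.65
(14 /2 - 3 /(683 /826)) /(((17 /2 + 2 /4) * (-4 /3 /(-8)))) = 4606 /2049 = 2.25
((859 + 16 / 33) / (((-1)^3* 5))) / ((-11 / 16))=453808 / 1815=250.03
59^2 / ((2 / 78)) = 135759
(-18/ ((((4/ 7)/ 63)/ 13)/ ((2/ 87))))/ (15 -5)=-17199/ 290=-59.31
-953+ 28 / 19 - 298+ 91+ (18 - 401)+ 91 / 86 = -2517125 / 1634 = -1540.47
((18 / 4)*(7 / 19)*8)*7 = 1764 / 19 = 92.84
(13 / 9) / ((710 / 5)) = 13 / 1278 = 0.01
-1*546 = -546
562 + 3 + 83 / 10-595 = -217 / 10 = -21.70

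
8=8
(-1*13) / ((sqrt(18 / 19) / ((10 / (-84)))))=65*sqrt(38) / 252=1.59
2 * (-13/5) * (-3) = 78/5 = 15.60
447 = 447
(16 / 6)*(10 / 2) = 40 / 3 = 13.33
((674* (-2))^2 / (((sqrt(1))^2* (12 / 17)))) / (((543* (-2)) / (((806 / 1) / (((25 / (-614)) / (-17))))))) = -797682308.55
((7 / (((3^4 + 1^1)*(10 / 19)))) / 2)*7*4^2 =1862 / 205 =9.08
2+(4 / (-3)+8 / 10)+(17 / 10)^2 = 1307 / 300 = 4.36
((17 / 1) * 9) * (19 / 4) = 2907 / 4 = 726.75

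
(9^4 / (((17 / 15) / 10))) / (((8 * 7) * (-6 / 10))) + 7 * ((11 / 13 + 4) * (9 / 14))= -10526679 / 6188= -1701.14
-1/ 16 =-0.06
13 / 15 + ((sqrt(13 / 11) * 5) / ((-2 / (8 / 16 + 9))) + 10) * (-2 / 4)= -62 / 15 + 95 * sqrt(143) / 88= 8.78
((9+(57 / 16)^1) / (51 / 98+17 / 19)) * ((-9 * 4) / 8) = -1684179 / 42160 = -39.95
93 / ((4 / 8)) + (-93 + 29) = 122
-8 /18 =-4 /9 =-0.44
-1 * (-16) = 16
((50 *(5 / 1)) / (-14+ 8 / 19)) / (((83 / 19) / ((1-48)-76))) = 1850125 / 3569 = 518.39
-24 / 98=-12 / 49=-0.24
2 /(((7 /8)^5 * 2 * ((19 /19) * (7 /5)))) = 163840 /117649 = 1.39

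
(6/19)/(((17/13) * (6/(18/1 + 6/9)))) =728/969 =0.75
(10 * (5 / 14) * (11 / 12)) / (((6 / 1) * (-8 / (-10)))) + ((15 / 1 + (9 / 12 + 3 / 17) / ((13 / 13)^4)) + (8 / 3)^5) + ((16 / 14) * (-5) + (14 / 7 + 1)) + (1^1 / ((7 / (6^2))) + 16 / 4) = 146097773 / 925344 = 157.88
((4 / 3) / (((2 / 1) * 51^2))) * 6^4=96 / 289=0.33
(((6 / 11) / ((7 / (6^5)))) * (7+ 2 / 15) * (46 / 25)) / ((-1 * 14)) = -38273472 / 67375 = -568.07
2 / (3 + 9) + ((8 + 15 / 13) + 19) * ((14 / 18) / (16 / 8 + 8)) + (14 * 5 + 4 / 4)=28609 / 390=73.36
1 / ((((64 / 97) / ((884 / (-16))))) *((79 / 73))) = -1564901 / 20224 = -77.38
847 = 847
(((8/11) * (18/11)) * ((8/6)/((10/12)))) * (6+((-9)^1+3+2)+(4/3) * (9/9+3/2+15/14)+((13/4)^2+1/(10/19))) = 775128/21175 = 36.61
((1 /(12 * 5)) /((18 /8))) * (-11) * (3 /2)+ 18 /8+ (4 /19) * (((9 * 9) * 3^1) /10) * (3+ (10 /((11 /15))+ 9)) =5013919 /37620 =133.28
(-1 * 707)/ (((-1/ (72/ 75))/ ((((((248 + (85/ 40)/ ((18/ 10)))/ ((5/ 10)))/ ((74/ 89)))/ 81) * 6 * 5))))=2257803086/ 14985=150670.88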